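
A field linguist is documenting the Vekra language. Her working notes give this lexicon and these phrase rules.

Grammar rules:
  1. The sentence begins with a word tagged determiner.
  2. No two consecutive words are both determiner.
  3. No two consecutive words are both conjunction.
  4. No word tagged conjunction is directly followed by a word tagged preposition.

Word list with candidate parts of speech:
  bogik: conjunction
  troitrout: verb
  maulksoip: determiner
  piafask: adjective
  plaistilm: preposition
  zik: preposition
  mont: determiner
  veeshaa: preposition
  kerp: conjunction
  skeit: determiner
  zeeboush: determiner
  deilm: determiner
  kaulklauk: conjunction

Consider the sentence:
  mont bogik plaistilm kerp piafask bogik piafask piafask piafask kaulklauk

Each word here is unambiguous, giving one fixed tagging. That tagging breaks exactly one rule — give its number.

4

Fixed tagging: determiner conjunction preposition conjunction adjective conjunction adjective adjective adjective conjunction.
Rule check: R1 ✓, R2 ✓, R3 ✓, R4 ✗.
Only rule 4 fails.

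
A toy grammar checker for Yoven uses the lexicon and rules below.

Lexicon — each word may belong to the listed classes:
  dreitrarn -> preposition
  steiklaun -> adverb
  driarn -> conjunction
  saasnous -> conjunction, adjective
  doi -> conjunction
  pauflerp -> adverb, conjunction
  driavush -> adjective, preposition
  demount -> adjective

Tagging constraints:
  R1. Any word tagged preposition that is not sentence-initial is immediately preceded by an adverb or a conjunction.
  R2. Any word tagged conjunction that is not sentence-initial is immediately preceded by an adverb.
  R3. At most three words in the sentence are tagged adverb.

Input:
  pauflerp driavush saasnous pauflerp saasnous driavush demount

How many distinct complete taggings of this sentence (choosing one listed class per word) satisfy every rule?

12

Candidates per position — 1:pauflerp {adverb,conjunction}; 2:driavush {adjective,preposition}; 3:saasnous {conjunction,adjective}; 4:pauflerp {adverb,conjunction}; 5:saasnous {conjunction,adjective}; 6:driavush {adjective,preposition}; 7:demount {adjective}.
There are 64 candidate sequences in total.
Checking each against the rules leaves 12 sequences.
Count = 12.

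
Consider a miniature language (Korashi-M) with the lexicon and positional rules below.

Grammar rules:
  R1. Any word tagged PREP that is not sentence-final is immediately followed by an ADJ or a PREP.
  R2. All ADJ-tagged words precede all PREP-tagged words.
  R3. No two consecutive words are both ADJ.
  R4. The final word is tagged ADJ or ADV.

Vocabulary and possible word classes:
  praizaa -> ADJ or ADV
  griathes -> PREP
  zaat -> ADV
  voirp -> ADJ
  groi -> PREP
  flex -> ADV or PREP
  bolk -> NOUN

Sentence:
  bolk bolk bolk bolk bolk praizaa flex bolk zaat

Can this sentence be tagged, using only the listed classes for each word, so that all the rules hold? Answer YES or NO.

YES

Candidates per position — 1:bolk {NOUN}; 2:bolk {NOUN}; 3:bolk {NOUN}; 4:bolk {NOUN}; 5:bolk {NOUN}; 6:praizaa {ADJ,ADV}; 7:flex {ADV,PREP}; 8:bolk {NOUN}; 9:zaat {ADV}.
One satisfying assignment: NOUN NOUN NOUN NOUN NOUN ADJ ADV NOUN ADV.
Check: rule 1 satisfied; rule 2 satisfied; rule 3 satisfied; rule 4 satisfied.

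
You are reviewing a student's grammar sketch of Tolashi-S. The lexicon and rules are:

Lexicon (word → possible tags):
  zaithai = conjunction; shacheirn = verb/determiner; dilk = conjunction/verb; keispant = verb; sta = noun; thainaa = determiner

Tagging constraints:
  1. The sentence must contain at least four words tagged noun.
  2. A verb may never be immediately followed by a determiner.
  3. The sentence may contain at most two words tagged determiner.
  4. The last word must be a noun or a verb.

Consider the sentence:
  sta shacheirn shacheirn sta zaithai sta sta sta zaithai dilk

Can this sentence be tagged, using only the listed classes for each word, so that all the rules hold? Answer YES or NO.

YES

Candidates per position — 1:sta {noun}; 2:shacheirn {verb,determiner}; 3:shacheirn {verb,determiner}; 4:sta {noun}; 5:zaithai {conjunction}; 6:sta {noun}; 7:sta {noun}; 8:sta {noun}; 9:zaithai {conjunction}; 10:dilk {conjunction,verb}.
One satisfying assignment: noun determiner verb noun conjunction noun noun noun conjunction verb.
Rule-by-rule: rule 1 satisfied; rule 2 satisfied; rule 3 satisfied; rule 4 satisfied.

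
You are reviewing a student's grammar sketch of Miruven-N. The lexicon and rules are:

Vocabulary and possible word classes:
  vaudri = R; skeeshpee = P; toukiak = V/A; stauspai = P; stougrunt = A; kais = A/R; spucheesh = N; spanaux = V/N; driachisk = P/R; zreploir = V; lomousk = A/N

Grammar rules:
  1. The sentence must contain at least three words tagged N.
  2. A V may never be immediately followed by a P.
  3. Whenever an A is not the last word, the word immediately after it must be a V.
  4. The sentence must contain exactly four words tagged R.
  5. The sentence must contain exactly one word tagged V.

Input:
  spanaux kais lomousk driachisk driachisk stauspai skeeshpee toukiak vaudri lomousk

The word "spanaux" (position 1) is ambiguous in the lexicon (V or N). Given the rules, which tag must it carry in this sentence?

Candidates per position — 1:spanaux {V,N}; 2:kais {A,R}; 3:lomousk {A,N}; 4:driachisk {P,R}; 5:driachisk {P,R}; 6:stauspai {P}; 7:skeeshpee {P}; 8:toukiak {V,A}; 9:vaudri {R}; 10:lomousk {A,N}.
At position 1, choosing V makes rule 1 impossible to satisfy; hence N.
At position 2, choosing A makes rule 3 impossible to satisfy; hence R.
At position 3, choosing A makes rule 1 impossible to satisfy; hence N.
At position 4, choosing P makes rule 4 impossible to satisfy; hence R.
At position 5, choosing P makes rule 4 impossible to satisfy; hence R.
At position 8, choosing A makes rule 3 impossible to satisfy; hence V.
At position 10, choosing A makes rule 1 impossible to satisfy; hence N.
The only consistent sequence is: N R N R R P P V R N.
Check: rule 1 holds; rule 2 holds; rule 3 holds; rule 4 holds; rule 5 holds.

N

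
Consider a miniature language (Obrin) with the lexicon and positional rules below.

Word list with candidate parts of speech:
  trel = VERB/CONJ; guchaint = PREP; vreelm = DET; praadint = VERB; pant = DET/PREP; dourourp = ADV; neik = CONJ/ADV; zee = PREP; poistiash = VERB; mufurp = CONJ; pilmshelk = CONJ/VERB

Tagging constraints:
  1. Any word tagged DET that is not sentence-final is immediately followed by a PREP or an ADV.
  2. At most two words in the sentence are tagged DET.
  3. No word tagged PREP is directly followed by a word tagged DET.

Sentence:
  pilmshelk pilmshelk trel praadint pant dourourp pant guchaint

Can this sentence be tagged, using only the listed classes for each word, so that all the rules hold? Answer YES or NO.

Candidates per position — 1:pilmshelk {CONJ,VERB}; 2:pilmshelk {CONJ,VERB}; 3:trel {VERB,CONJ}; 4:praadint {VERB}; 5:pant {DET,PREP}; 6:dourourp {ADV}; 7:pant {DET,PREP}; 8:guchaint {PREP}.
One satisfying assignment: CONJ CONJ VERB VERB DET ADV DET PREP.
Rule-by-rule: rule 1 ✓; rule 2 ✓; rule 3 ✓.

YES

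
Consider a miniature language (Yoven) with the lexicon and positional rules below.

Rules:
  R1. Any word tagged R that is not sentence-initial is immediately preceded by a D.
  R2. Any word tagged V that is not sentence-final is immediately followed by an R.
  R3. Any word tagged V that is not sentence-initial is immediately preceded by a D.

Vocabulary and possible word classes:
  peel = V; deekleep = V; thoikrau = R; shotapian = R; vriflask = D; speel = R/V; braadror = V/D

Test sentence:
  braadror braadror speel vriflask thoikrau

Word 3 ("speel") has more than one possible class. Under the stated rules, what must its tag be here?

Candidates per position — 1:braadror {V,D}; 2:braadror {V,D}; 3:speel {R,V}; 4:vriflask {D}; 5:thoikrau {R}.
Word 1 cannot be V — rule 2 would then fail for every completion. It is D.
Word 3 cannot be V — rule 2 would then fail for every completion. It is R.
Word 2 cannot be V — rule 1 would then fail for every completion. It is D.
The only consistent sequence is: D D R D R.
Verifying each rule — rule 1 satisfied; rule 2 satisfied; rule 3 satisfied.

R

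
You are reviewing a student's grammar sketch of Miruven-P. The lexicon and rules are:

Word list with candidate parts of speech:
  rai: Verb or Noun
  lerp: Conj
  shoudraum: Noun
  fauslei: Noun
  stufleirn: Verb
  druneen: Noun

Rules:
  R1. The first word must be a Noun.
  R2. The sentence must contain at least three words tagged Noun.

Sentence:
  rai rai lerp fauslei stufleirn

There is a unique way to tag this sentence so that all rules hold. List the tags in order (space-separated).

Noun Noun Conj Noun Verb

Candidates per position — 1:rai {Verb,Noun}; 2:rai {Verb,Noun}; 3:lerp {Conj}; 4:fauslei {Noun}; 5:stufleirn {Verb}.
If word 1 were Verb, no tagging could satisfy rule 1; so word 1 is Noun.
If word 2 were Verb, no tagging could satisfy rule 2; so word 2 is Noun.
So the tagging must be: Noun Noun Conj Noun Verb.
Verifying each rule — rule 1 satisfied; rule 2 satisfied.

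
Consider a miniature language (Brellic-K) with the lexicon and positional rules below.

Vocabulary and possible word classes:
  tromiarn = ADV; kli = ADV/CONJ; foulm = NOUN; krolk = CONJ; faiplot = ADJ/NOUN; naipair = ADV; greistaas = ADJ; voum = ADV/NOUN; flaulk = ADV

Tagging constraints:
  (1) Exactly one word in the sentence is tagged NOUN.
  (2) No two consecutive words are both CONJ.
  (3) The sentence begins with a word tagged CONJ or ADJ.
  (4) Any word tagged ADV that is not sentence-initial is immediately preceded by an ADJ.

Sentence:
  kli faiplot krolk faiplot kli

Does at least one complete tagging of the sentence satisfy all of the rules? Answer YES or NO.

YES

Candidates per position — 1:kli {ADV,CONJ}; 2:faiplot {ADJ,NOUN}; 3:krolk {CONJ}; 4:faiplot {ADJ,NOUN}; 5:kli {ADV,CONJ}.
One satisfying assignment: CONJ NOUN CONJ ADJ CONJ.
Verifying each rule — rule 1 ✓; rule 2 ✓; rule 3 ✓; rule 4 ✓.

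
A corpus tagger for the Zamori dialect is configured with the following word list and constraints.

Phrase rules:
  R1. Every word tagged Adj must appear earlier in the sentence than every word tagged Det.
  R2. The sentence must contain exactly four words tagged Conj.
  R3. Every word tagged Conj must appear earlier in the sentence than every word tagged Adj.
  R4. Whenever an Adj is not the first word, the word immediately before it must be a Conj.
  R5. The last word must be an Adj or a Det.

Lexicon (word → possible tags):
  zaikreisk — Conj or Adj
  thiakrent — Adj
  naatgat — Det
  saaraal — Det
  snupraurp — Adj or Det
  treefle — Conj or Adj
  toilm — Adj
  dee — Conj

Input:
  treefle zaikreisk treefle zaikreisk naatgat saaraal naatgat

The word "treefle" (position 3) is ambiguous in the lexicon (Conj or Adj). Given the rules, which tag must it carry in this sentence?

Candidates per position — 1:treefle {Conj,Adj}; 2:zaikreisk {Conj,Adj}; 3:treefle {Conj,Adj}; 4:zaikreisk {Conj,Adj}; 5:naatgat {Det}; 6:saaraal {Det}; 7:naatgat {Det}.
At position 1, choosing Adj makes rule 2 impossible to satisfy; hence Conj.
At position 2, choosing Adj makes rule 2 impossible to satisfy; hence Conj.
At position 3, choosing Adj makes rule 2 impossible to satisfy; hence Conj.
At position 4, choosing Adj makes rule 2 impossible to satisfy; hence Conj.
The unique satisfying tagging is: Conj Conj Conj Conj Det Det Det.
Rule-by-rule: rule 1 holds; rule 2 holds; rule 3 holds; rule 4 holds; rule 5 holds.

Conj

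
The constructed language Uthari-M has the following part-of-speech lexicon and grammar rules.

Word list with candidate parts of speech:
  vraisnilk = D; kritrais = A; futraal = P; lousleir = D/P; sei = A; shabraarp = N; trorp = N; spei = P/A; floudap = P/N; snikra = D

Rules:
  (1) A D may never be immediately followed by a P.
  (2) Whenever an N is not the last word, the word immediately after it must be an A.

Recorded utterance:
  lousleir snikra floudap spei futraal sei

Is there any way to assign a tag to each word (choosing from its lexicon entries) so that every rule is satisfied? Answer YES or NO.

Candidates per position — 1:lousleir {D,P}; 2:snikra {D}; 3:floudap {P,N}; 4:spei {P,A}; 5:futraal {P}; 6:sei {A}.
One satisfying assignment: P D N A P A.
Rule-by-rule: rule 1 satisfied; rule 2 satisfied.

YES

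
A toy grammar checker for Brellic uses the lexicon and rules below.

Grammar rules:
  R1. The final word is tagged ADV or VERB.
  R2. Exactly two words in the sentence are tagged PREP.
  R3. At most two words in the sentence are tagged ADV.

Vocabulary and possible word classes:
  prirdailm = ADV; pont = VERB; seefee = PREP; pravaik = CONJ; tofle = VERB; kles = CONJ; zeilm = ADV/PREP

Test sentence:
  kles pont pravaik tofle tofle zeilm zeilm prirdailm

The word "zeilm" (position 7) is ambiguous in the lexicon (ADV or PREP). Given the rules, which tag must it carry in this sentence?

Candidates per position — 1:kles {CONJ}; 2:pont {VERB}; 3:pravaik {CONJ}; 4:tofle {VERB}; 5:tofle {VERB}; 6:zeilm {ADV,PREP}; 7:zeilm {ADV,PREP}; 8:prirdailm {ADV}.
At position 6, choosing ADV makes rule 2 impossible to satisfy; hence PREP.
At position 7, choosing ADV makes rule 2 impossible to satisfy; hence PREP.
That leaves exactly one tagging: CONJ VERB CONJ VERB VERB PREP PREP ADV.
Checking: rule 1 ✓; rule 2 ✓; rule 3 ✓.

PREP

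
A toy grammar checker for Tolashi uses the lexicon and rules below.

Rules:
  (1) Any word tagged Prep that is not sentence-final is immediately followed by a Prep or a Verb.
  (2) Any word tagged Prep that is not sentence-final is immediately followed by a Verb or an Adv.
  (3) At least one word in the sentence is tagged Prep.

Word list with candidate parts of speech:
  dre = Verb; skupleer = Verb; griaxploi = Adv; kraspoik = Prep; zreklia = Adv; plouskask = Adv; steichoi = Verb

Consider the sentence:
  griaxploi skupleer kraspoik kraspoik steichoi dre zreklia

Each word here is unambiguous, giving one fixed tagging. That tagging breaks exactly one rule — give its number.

Fixed tagging: Adv Verb Prep Prep Verb Verb Adv.
Applying the rules: R1 ok, R2 fails, R3 ok.
Only rule 2 fails.

2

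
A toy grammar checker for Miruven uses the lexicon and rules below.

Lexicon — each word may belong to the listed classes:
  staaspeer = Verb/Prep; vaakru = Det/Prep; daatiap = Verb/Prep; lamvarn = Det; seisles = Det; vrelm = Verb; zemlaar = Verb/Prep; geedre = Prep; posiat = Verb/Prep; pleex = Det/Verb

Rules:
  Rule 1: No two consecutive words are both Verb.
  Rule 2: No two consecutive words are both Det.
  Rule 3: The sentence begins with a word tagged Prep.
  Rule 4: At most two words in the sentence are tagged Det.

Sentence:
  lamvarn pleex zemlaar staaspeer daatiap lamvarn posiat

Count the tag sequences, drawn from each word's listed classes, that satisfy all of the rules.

0

Candidates per position — 1:lamvarn {Det}; 2:pleex {Det,Verb}; 3:zemlaar {Verb,Prep}; 4:staaspeer {Verb,Prep}; 5:daatiap {Verb,Prep}; 6:lamvarn {Det}; 7:posiat {Verb,Prep}.
There are 32 candidate sequences in total.
Rule 3 cannot be satisfied by any choice of tags from the lexicon.
So there is no consistent tagging.
Count = 0.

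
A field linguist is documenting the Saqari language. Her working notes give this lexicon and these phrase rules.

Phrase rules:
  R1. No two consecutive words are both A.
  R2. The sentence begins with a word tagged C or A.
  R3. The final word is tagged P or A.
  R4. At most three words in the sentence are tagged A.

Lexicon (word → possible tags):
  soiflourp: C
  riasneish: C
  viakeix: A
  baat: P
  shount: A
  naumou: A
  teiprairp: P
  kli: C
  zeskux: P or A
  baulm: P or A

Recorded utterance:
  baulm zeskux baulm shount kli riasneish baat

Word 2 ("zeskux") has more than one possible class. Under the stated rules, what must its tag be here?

P

Candidates per position — 1:baulm {P,A}; 2:zeskux {P,A}; 3:baulm {P,A}; 4:shount {A}; 5:kli {C}; 6:riasneish {C}; 7:baat {P}.
Position 1: P is ruled out by rule 2; that leaves A.
Position 2: A is ruled out by rule 1; that leaves P.
Position 3: A is ruled out by rule 1; that leaves P.
So the tagging must be: A P P A C C P.
Verifying each rule — rule 1 ok; rule 2 ok; rule 3 ok; rule 4 ok.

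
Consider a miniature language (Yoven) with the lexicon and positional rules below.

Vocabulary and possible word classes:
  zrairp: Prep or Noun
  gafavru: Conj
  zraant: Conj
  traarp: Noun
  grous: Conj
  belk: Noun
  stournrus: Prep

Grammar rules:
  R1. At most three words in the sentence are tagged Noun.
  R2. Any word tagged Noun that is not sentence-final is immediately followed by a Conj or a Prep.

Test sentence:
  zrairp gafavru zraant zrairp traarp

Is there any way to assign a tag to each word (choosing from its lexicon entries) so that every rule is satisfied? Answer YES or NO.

YES

Candidates per position — 1:zrairp {Prep,Noun}; 2:gafavru {Conj}; 3:zraant {Conj}; 4:zrairp {Prep,Noun}; 5:traarp {Noun}.
One satisfying assignment: Noun Conj Conj Prep Noun.
Verifying each rule — rule 1 satisfied; rule 2 satisfied.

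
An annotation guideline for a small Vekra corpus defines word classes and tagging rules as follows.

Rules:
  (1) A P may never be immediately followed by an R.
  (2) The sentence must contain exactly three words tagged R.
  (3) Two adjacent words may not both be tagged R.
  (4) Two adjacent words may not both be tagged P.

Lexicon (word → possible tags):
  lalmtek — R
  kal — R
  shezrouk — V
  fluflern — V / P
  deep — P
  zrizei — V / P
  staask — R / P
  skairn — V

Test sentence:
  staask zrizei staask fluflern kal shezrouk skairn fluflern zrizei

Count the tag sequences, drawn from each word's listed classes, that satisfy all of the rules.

Candidates per position — 1:staask {R,P}; 2:zrizei {V,P}; 3:staask {R,P}; 4:fluflern {V,P}; 5:kal {R}; 6:shezrouk {V}; 7:skairn {V}; 8:fluflern {V,P}; 9:zrizei {V,P}.
There are 64 candidate sequences in total.
The sequences that satisfy every rule: R V R V R V V V V; R V R V R V V V P; R V R V R V V P V.
Count = 3.

3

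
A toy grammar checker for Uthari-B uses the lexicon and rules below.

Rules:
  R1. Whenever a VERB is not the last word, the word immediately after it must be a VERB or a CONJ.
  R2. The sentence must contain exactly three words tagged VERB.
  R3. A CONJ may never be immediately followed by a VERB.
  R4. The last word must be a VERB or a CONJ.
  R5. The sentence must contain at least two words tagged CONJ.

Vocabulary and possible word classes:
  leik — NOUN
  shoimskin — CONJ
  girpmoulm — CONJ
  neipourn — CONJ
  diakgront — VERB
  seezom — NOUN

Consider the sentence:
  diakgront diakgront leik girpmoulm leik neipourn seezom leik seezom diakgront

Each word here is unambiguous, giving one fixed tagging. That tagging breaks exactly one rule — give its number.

1

Fixed tagging: VERB VERB NOUN CONJ NOUN CONJ NOUN NOUN NOUN VERB.
Checking each rule: R1 ✗, R2 ✓, R3 ✓, R4 ✓, R5 ✓.
Only rule 1 fails.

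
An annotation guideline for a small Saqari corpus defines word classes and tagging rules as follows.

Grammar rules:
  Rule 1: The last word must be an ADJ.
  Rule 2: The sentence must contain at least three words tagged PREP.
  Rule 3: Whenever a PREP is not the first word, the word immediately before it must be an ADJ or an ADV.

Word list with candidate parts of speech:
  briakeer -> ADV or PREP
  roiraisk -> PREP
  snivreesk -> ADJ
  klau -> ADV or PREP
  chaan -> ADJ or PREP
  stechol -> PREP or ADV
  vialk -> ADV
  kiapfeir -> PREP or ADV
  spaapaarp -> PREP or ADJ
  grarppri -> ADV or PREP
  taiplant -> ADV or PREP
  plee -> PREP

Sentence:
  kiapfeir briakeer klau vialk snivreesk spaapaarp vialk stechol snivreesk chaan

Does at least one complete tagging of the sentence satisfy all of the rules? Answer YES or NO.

YES

Candidates per position — 1:kiapfeir {PREP,ADV}; 2:briakeer {ADV,PREP}; 3:klau {ADV,PREP}; 4:vialk {ADV}; 5:snivreesk {ADJ}; 6:spaapaarp {PREP,ADJ}; 7:vialk {ADV}; 8:stechol {PREP,ADV}; 9:snivreesk {ADJ}; 10:chaan {ADJ,PREP}.
One satisfying assignment: PREP ADV PREP ADV ADJ ADJ ADV PREP ADJ ADJ.
Rule-by-rule: rule 1 ✓; rule 2 ✓; rule 3 ✓.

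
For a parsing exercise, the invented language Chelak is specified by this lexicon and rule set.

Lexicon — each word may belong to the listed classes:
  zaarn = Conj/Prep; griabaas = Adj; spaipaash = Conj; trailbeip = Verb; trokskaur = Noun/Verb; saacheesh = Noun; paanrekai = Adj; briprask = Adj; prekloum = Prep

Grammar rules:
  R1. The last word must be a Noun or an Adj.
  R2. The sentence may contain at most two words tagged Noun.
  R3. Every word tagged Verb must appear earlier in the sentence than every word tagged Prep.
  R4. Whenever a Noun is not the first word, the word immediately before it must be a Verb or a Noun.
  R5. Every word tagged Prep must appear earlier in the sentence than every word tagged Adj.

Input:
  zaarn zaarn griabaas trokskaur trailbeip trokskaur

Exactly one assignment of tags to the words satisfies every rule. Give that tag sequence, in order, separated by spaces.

Conj Conj Adj Verb Verb Noun

Candidates per position — 1:zaarn {Conj,Prep}; 2:zaarn {Conj,Prep}; 3:griabaas {Adj}; 4:trokskaur {Noun,Verb}; 5:trailbeip {Verb}; 6:trokskaur {Noun,Verb}.
Position 1: Prep is ruled out by rule 3; that leaves Conj.
Position 2: Prep is ruled out by rule 3; that leaves Conj.
Position 4: Noun is ruled out by rule 4; that leaves Verb.
Position 6: Verb is ruled out by rule 1; that leaves Noun.
So the tagging must be: Conj Conj Adj Verb Verb Noun.
Rule-by-rule: rule 1 holds; rule 2 holds; rule 3 holds; rule 4 holds; rule 5 holds.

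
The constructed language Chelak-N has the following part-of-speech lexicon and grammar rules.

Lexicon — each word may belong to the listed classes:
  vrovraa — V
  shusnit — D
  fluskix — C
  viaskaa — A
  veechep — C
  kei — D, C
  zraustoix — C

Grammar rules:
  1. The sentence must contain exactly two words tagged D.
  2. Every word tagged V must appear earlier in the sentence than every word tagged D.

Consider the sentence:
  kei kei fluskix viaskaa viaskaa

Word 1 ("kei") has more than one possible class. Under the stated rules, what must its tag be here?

Candidates per position — 1:kei {D,C}; 2:kei {D,C}; 3:fluskix {C}; 4:viaskaa {A}; 5:viaskaa {A}.
If word 1 were C, no tagging could satisfy rule 1; so word 1 is D.
If word 2 were C, no tagging could satisfy rule 1; so word 2 is D.
That leaves exactly one tagging: D D C A A.
Verifying each rule — rule 1 holds; rule 2 holds.

D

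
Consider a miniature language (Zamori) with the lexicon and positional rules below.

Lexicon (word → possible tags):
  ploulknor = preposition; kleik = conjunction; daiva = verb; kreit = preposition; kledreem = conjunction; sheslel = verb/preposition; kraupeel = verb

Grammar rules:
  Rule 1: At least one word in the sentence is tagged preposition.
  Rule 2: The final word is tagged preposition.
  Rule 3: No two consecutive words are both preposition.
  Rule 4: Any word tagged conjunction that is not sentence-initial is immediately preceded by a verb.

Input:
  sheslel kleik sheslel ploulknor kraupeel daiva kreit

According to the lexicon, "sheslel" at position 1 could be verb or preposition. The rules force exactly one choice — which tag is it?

verb

Candidates per position — 1:sheslel {verb,preposition}; 2:kleik {conjunction}; 3:sheslel {verb,preposition}; 4:ploulknor {preposition}; 5:kraupeel {verb}; 6:daiva {verb}; 7:kreit {preposition}.
Word 1 cannot be preposition — rule 4 would then fail for every completion. It is verb.
Word 3 cannot be preposition — rule 3 would then fail for every completion. It is verb.
So the tagging must be: verb conjunction verb preposition verb verb preposition.
Checking: rule 1 holds; rule 2 holds; rule 3 holds; rule 4 holds.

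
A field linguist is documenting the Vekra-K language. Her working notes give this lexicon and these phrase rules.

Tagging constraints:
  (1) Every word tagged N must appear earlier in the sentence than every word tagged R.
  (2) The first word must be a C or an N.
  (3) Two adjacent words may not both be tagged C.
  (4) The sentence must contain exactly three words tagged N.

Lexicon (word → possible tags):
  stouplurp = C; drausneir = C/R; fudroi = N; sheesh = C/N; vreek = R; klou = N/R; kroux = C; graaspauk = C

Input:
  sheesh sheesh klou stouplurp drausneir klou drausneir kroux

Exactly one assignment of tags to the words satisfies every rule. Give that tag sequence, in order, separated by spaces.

Candidates per position — 1:sheesh {C,N}; 2:sheesh {C,N}; 3:klou {N,R}; 4:stouplurp {C}; 5:drausneir {C,R}; 6:klou {N,R}; 7:drausneir {C,R}; 8:kroux {C}.
Position 5: tagging it C would leave rule 3 unsatisfiable, so it must be R.
Position 6: tagging it N would leave rule 1 unsatisfiable, so it must be R.
Position 7: tagging it C would leave rule 3 unsatisfiable, so it must be R.
Position 1: tagging it C would leave rule 4 unsatisfiable, so it must be N.
Position 2: tagging it C would leave rule 4 unsatisfiable, so it must be N.
Position 3: tagging it R would leave rule 4 unsatisfiable, so it must be N.
That leaves exactly one tagging: N N N C R R R C.
Verifying each rule — rule 1 holds; rule 2 holds; rule 3 holds; rule 4 holds.

N N N C R R R C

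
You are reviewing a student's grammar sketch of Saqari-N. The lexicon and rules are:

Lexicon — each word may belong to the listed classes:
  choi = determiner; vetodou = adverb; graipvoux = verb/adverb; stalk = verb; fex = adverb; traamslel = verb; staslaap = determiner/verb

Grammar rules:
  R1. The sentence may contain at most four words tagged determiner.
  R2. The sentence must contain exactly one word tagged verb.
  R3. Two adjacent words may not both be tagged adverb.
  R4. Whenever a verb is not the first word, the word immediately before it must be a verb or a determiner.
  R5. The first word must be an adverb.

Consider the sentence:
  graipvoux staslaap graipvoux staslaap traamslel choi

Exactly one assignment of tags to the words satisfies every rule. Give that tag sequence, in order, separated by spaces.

Candidates per position — 1:graipvoux {verb,adverb}; 2:staslaap {determiner,verb}; 3:graipvoux {verb,adverb}; 4:staslaap {determiner,verb}; 5:traamslel {verb}; 6:choi {determiner}.
At position 1, choosing verb makes rule 2 impossible to satisfy; hence adverb.
At position 2, choosing verb makes rule 2 impossible to satisfy; hence determiner.
At position 3, choosing verb makes rule 2 impossible to satisfy; hence adverb.
At position 4, choosing verb makes rule 2 impossible to satisfy; hence determiner.
That leaves exactly one tagging: adverb determiner adverb determiner verb determiner.
Rule-by-rule: rule 1 ✓; rule 2 ✓; rule 3 ✓; rule 4 ✓; rule 5 ✓.

adverb determiner adverb determiner verb determiner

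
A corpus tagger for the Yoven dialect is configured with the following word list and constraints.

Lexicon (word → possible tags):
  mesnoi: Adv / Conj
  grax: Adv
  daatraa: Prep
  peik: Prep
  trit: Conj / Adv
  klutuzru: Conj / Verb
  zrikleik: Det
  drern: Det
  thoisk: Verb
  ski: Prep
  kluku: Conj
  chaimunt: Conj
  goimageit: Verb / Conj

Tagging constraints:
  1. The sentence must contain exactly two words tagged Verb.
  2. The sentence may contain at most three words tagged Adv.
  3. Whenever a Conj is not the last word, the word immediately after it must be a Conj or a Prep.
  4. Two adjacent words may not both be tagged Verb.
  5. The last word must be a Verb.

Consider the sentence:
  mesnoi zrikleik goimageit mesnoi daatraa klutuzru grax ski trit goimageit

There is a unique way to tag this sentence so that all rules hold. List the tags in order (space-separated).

Candidates per position — 1:mesnoi {Adv,Conj}; 2:zrikleik {Det}; 3:goimageit {Verb,Conj}; 4:mesnoi {Adv,Conj}; 5:daatraa {Prep}; 6:klutuzru {Conj,Verb}; 7:grax {Adv}; 8:ski {Prep}; 9:trit {Conj,Adv}; 10:goimageit {Verb,Conj}.
At position 1, choosing Conj makes rule 3 impossible to satisfy; hence Adv.
At position 6, choosing Conj makes rule 3 impossible to satisfy; hence Verb.
At position 10, choosing Conj makes rule 5 impossible to satisfy; hence Verb.
At position 3, choosing Verb makes rule 1 impossible to satisfy; hence Conj.
At position 4, choosing Adv makes rule 3 impossible to satisfy; hence Conj.
At position 9, choosing Conj makes rule 3 impossible to satisfy; hence Adv.
The unique satisfying tagging is: Adv Det Conj Conj Prep Verb Adv Prep Adv Verb.
Rule-by-rule: rule 1 ✓; rule 2 ✓; rule 3 ✓; rule 4 ✓; rule 5 ✓.

Adv Det Conj Conj Prep Verb Adv Prep Adv Verb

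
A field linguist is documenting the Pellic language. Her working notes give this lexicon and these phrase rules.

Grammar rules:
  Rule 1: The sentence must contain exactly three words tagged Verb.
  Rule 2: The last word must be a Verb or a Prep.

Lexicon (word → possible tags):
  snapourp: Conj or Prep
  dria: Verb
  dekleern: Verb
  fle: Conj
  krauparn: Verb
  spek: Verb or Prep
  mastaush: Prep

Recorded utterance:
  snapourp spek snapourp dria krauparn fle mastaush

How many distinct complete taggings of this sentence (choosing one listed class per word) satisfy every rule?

Candidates per position — 1:snapourp {Conj,Prep}; 2:spek {Verb,Prep}; 3:snapourp {Conj,Prep}; 4:dria {Verb}; 5:krauparn {Verb}; 6:fle {Conj}; 7:mastaush {Prep}.
There are 8 candidate sequences in total.
The sequences that satisfy every rule: Conj Verb Conj Verb Verb Conj Prep; Conj Verb Prep Verb Verb Conj Prep; Prep Verb Conj Verb Verb Conj Prep; Prep Verb Prep Verb Verb Conj Prep.
Count = 4.

4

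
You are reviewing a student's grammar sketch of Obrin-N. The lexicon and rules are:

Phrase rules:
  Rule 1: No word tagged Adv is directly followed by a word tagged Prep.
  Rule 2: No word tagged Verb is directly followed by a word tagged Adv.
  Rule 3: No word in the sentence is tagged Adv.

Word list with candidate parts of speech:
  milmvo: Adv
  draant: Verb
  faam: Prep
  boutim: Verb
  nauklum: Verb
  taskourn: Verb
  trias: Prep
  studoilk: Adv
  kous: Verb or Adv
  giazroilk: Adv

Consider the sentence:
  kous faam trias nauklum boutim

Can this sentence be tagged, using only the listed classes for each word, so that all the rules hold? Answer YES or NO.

YES

Candidates per position — 1:kous {Verb,Adv}; 2:faam {Prep}; 3:trias {Prep}; 4:nauklum {Verb}; 5:boutim {Verb}.
One satisfying assignment: Verb Prep Prep Verb Verb.
Checking: rule 1 holds; rule 2 holds; rule 3 holds.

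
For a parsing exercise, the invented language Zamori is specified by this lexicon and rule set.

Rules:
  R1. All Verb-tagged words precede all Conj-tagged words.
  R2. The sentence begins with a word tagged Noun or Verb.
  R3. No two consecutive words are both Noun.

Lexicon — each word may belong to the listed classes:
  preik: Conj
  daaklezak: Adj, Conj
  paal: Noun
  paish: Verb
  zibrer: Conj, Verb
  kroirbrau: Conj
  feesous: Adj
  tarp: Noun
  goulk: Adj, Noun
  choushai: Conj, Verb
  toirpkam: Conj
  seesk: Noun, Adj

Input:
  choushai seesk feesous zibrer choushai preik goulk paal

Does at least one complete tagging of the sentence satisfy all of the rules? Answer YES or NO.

Candidates per position — 1:choushai {Conj,Verb}; 2:seesk {Noun,Adj}; 3:feesous {Adj}; 4:zibrer {Conj,Verb}; 5:choushai {Conj,Verb}; 6:preik {Conj}; 7:goulk {Adj,Noun}; 8:paal {Noun}.
One satisfying assignment: Verb Adj Adj Conj Conj Conj Adj Noun.
Rule-by-rule: rule 1 ✓; rule 2 ✓; rule 3 ✓.

YES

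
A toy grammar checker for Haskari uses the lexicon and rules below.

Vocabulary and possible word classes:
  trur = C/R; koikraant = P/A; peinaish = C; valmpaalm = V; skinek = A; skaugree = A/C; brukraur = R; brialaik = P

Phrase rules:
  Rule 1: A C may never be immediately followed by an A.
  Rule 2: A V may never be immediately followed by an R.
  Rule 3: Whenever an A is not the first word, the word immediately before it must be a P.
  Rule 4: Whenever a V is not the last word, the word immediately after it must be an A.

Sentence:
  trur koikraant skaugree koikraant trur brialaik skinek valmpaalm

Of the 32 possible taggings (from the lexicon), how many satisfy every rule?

Candidates per position — 1:trur {C,R}; 2:koikraant {P,A}; 3:skaugree {A,C}; 4:koikraant {P,A}; 5:trur {C,R}; 6:brialaik {P}; 7:skinek {A}; 8:valmpaalm {V}.
There are 32 candidate sequences in total.
Checking each against the rules leaves 8 sequences.
Count = 8.

8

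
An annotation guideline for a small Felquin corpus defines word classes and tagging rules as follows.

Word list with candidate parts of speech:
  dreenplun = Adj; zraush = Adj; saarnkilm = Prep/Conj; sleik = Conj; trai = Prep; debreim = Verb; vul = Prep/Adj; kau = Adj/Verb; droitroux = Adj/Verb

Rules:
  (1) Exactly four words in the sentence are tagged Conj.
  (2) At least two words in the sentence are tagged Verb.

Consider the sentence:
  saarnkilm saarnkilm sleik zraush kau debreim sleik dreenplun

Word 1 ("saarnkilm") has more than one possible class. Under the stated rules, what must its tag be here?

Candidates per position — 1:saarnkilm {Prep,Conj}; 2:saarnkilm {Prep,Conj}; 3:sleik {Conj}; 4:zraush {Adj}; 5:kau {Adj,Verb}; 6:debreim {Verb}; 7:sleik {Conj}; 8:dreenplun {Adj}.
Position 1: tagging it Prep would leave rule 1 unsatisfiable, so it must be Conj.
Position 2: tagging it Prep would leave rule 1 unsatisfiable, so it must be Conj.
Position 5: tagging it Adj would leave rule 2 unsatisfiable, so it must be Verb.
So the tagging must be: Conj Conj Conj Adj Verb Verb Conj Adj.
Rule-by-rule: rule 1 satisfied; rule 2 satisfied.

Conj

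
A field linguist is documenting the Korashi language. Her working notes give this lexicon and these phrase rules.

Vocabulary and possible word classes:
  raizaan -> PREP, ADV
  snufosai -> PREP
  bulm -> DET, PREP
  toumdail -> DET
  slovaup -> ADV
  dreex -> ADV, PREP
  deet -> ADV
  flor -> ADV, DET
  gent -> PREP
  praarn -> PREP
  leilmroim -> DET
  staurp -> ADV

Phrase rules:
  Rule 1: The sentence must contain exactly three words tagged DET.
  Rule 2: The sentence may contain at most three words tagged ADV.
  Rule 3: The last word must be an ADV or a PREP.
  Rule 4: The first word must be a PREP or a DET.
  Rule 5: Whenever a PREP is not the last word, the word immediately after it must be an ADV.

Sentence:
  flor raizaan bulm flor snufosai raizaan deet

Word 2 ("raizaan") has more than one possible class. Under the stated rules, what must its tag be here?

Candidates per position — 1:flor {ADV,DET}; 2:raizaan {PREP,ADV}; 3:bulm {DET,PREP}; 4:flor {ADV,DET}; 5:snufosai {PREP}; 6:raizaan {PREP,ADV}; 7:deet {ADV}.
Position 1: tagging it ADV would leave rule 1 unsatisfiable, so it must be DET.
Position 2: tagging it PREP would leave rule 5 unsatisfiable, so it must be ADV.
Position 3: tagging it PREP would leave rule 1 unsatisfiable, so it must be DET.
Position 4: tagging it ADV would leave rule 1 unsatisfiable, so it must be DET.
Position 6: tagging it PREP would leave rule 5 unsatisfiable, so it must be ADV.
That leaves exactly one tagging: DET ADV DET DET PREP ADV ADV.
Verifying each rule — rule 1 satisfied; rule 2 satisfied; rule 3 satisfied; rule 4 satisfied; rule 5 satisfied.

ADV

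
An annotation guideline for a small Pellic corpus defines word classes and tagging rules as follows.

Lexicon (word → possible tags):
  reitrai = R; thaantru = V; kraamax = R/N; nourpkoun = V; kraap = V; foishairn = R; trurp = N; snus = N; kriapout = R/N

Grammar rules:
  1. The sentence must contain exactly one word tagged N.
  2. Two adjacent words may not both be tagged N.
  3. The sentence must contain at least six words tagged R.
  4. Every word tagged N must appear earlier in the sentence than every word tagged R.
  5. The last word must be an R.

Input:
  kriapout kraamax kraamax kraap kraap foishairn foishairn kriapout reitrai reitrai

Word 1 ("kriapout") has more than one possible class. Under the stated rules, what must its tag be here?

Candidates per position — 1:kriapout {R,N}; 2:kraamax {R,N}; 3:kraamax {R,N}; 4:kraap {V}; 5:kraap {V}; 6:foishairn {R}; 7:foishairn {R}; 8:kriapout {R,N}; 9:reitrai {R}; 10:reitrai {R}.
Position 8: N is ruled out by rule 4; that leaves R.
Position 1: the remaining choice is settled jointly with positions 2, 3 — only N at position 1 is part of a tagging that satisfies every rule.
So the tagging must be: N R R V V R R R R R.
Check: rule 1 satisfied; rule 2 satisfied; rule 3 satisfied; rule 4 satisfied; rule 5 satisfied.

N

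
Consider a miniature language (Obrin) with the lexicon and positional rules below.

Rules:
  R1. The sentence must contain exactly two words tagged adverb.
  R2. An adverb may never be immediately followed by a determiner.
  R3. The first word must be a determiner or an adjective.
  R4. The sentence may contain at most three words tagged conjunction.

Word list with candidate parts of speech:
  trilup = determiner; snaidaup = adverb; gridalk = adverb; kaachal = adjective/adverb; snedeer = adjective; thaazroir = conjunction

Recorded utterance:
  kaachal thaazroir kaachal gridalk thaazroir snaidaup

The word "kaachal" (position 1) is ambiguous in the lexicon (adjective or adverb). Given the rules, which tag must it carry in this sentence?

Candidates per position — 1:kaachal {adjective,adverb}; 2:thaazroir {conjunction}; 3:kaachal {adjective,adverb}; 4:gridalk {adverb}; 5:thaazroir {conjunction}; 6:snaidaup {adverb}.
Position 1: adverb is ruled out by rule 1; that leaves adjective.
Position 3: adverb is ruled out by rule 1; that leaves adjective.
So the tagging must be: adjective conjunction adjective adverb conjunction adverb.
Verifying each rule — rule 1 ok; rule 2 ok; rule 3 ok; rule 4 ok.

adjective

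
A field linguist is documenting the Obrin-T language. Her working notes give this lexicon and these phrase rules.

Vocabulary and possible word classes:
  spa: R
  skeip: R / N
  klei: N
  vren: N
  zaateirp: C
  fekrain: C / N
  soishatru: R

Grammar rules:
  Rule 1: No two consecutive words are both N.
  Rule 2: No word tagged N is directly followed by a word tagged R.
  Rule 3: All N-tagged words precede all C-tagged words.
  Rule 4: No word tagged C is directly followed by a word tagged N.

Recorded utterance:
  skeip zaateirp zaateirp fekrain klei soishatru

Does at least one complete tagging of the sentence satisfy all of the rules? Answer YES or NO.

Candidates per position — 1:skeip {R,N}; 2:zaateirp {C}; 3:zaateirp {C}; 4:fekrain {C,N}; 5:klei {N}; 6:soishatru {R}.
Rule 2 cannot be satisfied by any choice of tags from the lexicon.
So there is no consistent tagging.

NO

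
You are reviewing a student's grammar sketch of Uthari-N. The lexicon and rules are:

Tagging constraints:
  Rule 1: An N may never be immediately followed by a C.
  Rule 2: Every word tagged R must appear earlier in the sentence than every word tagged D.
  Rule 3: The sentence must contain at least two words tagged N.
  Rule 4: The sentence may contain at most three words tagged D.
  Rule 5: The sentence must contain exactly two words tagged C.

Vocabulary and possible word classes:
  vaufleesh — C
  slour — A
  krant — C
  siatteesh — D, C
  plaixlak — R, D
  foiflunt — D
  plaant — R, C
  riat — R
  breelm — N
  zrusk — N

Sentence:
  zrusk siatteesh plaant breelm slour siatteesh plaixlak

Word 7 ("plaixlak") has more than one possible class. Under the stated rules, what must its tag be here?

Candidates per position — 1:zrusk {N}; 2:siatteesh {D,C}; 3:plaant {R,C}; 4:breelm {N}; 5:slour {A}; 6:siatteesh {D,C}; 7:plaixlak {R,D}.
Position 2: tagging it C would leave rule 1 unsatisfiable, so it must be D.
Position 3: tagging it R would leave rule 2 unsatisfiable, so it must be C.
Position 6: tagging it D would leave rule 5 unsatisfiable, so it must be C.
Position 7: tagging it R would leave rule 2 unsatisfiable, so it must be D.
That leaves exactly one tagging: N D C N A C D.
Checking: rule 1 ✓; rule 2 ✓; rule 3 ✓; rule 4 ✓; rule 5 ✓.

D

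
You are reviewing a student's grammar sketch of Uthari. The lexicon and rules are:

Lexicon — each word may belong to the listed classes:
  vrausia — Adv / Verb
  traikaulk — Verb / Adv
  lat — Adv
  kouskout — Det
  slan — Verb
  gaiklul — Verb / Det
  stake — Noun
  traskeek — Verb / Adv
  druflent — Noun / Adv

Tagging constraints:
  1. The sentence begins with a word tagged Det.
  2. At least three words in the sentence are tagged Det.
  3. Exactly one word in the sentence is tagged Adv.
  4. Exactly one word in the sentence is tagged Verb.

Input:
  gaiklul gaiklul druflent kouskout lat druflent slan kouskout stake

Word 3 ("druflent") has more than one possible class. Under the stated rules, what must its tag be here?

Noun

Candidates per position — 1:gaiklul {Verb,Det}; 2:gaiklul {Verb,Det}; 3:druflent {Noun,Adv}; 4:kouskout {Det}; 5:lat {Adv}; 6:druflent {Noun,Adv}; 7:slan {Verb}; 8:kouskout {Det}; 9:stake {Noun}.
Position 1: tagging it Verb would leave rule 1 unsatisfiable, so it must be Det.
Position 2: tagging it Verb would leave rule 4 unsatisfiable, so it must be Det.
Position 3: tagging it Adv would leave rule 3 unsatisfiable, so it must be Noun.
Position 6: tagging it Adv would leave rule 3 unsatisfiable, so it must be Noun.
That leaves exactly one tagging: Det Det Noun Det Adv Noun Verb Det Noun.
Verifying each rule — rule 1 ok; rule 2 ok; rule 3 ok; rule 4 ok.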